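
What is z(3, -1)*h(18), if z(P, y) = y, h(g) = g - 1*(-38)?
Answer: -56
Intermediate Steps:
h(g) = 38 + g (h(g) = g + 38 = 38 + g)
z(3, -1)*h(18) = -(38 + 18) = -1*56 = -56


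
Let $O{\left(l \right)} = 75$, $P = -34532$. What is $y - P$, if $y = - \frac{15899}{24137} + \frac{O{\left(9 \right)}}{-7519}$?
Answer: $\frac{6266956753940}{181486103} \approx 34531.0$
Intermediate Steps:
$y = - \frac{121354856}{181486103}$ ($y = - \frac{15899}{24137} + \frac{75}{-7519} = \left(-15899\right) \frac{1}{24137} + 75 \left(- \frac{1}{7519}\right) = - \frac{15899}{24137} - \frac{75}{7519} = - \frac{121354856}{181486103} \approx -0.66867$)
$y - P = - \frac{121354856}{181486103} - -34532 = - \frac{121354856}{181486103} + 34532 = \frac{6266956753940}{181486103}$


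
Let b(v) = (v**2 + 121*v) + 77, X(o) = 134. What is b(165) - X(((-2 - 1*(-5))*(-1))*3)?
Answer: 47133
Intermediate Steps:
b(v) = 77 + v**2 + 121*v
b(165) - X(((-2 - 1*(-5))*(-1))*3) = (77 + 165**2 + 121*165) - 1*134 = (77 + 27225 + 19965) - 134 = 47267 - 134 = 47133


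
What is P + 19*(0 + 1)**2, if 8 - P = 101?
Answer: -74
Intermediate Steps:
P = -93 (P = 8 - 1*101 = 8 - 101 = -93)
P + 19*(0 + 1)**2 = -93 + 19*(0 + 1)**2 = -93 + 19*1**2 = -93 + 19*1 = -93 + 19 = -74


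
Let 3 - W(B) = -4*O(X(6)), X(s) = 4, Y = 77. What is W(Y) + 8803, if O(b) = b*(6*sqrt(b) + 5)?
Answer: 9078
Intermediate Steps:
O(b) = b*(5 + 6*sqrt(b))
W(B) = 275 (W(B) = 3 - (-4)*(5*4 + 6*4**(3/2)) = 3 - (-4)*(20 + 6*8) = 3 - (-4)*(20 + 48) = 3 - (-4)*68 = 3 - 1*(-272) = 3 + 272 = 275)
W(Y) + 8803 = 275 + 8803 = 9078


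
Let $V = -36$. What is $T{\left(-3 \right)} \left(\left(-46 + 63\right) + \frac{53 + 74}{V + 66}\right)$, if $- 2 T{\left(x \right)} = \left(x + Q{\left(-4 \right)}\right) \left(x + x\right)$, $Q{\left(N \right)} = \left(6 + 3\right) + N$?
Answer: $\frac{637}{5} \approx 127.4$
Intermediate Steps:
$Q{\left(N \right)} = 9 + N$
$T{\left(x \right)} = - x \left(5 + x\right)$ ($T{\left(x \right)} = - \frac{\left(x + \left(9 - 4\right)\right) \left(x + x\right)}{2} = - \frac{\left(x + 5\right) 2 x}{2} = - \frac{\left(5 + x\right) 2 x}{2} = - \frac{2 x \left(5 + x\right)}{2} = - x \left(5 + x\right)$)
$T{\left(-3 \right)} \left(\left(-46 + 63\right) + \frac{53 + 74}{V + 66}\right) = \left(-1\right) \left(-3\right) \left(5 - 3\right) \left(\left(-46 + 63\right) + \frac{53 + 74}{-36 + 66}\right) = \left(-1\right) \left(-3\right) 2 \left(17 + \frac{127}{30}\right) = 6 \left(17 + 127 \cdot \frac{1}{30}\right) = 6 \left(17 + \frac{127}{30}\right) = 6 \cdot \frac{637}{30} = \frac{637}{5}$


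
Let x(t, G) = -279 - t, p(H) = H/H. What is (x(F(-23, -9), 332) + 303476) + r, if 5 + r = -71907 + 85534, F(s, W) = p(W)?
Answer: 316818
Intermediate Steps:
p(H) = 1
F(s, W) = 1
r = 13622 (r = -5 + (-71907 + 85534) = -5 + 13627 = 13622)
(x(F(-23, -9), 332) + 303476) + r = ((-279 - 1*1) + 303476) + 13622 = ((-279 - 1) + 303476) + 13622 = (-280 + 303476) + 13622 = 303196 + 13622 = 316818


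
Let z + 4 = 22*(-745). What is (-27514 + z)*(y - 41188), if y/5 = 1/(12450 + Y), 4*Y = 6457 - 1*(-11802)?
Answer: 123083523473376/68059 ≈ 1.8085e+9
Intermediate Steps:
Y = 18259/4 (Y = (6457 - 1*(-11802))/4 = (6457 + 11802)/4 = (1/4)*18259 = 18259/4 ≈ 4564.8)
z = -16394 (z = -4 + 22*(-745) = -4 - 16390 = -16394)
y = 20/68059 (y = 5/(12450 + 18259/4) = 5/(68059/4) = 5*(4/68059) = 20/68059 ≈ 0.00029386)
(-27514 + z)*(y - 41188) = (-27514 - 16394)*(20/68059 - 41188) = -43908*(-2803214072/68059) = 123083523473376/68059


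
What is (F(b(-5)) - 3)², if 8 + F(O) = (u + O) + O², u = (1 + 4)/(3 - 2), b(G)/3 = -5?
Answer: 41616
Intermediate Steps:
b(G) = -15 (b(G) = 3*(-5) = -15)
u = 5 (u = 5/1 = 5*1 = 5)
F(O) = -3 + O + O² (F(O) = -8 + ((5 + O) + O²) = -8 + (5 + O + O²) = -3 + O + O²)
(F(b(-5)) - 3)² = ((-3 - 15 + (-15)²) - 3)² = ((-3 - 15 + 225) - 3)² = (207 - 3)² = 204² = 41616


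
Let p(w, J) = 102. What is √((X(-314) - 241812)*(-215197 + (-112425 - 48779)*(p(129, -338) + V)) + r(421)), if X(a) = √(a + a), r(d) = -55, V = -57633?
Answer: √(-2242567420454179 + 18548024254*I*√157) ≈ 2.5e+3 + 4.7356e+7*I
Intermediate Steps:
X(a) = √2*√a (X(a) = √(2*a) = √2*√a)
√((X(-314) - 241812)*(-215197 + (-112425 - 48779)*(p(129, -338) + V)) + r(421)) = √((√2*√(-314) - 241812)*(-215197 + (-112425 - 48779)*(102 - 57633)) - 55) = √((√2*(I*√314) - 241812)*(-215197 - 161204*(-57531)) - 55) = √((2*I*√157 - 241812)*(-215197 + 9274227324) - 55) = √((-241812 + 2*I*√157)*9274012127 - 55) = √((-2242567420454124 + 18548024254*I*√157) - 55) = √(-2242567420454179 + 18548024254*I*√157)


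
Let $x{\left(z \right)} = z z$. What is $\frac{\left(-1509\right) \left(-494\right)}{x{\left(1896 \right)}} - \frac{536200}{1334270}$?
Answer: $- \frac{2221224059}{11420131296} \approx -0.1945$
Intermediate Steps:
$x{\left(z \right)} = z^{2}$
$\frac{\left(-1509\right) \left(-494\right)}{x{\left(1896 \right)}} - \frac{536200}{1334270} = \frac{\left(-1509\right) \left(-494\right)}{1896^{2}} - \frac{536200}{1334270} = \frac{745446}{3594816} - \frac{7660}{19061} = 745446 \cdot \frac{1}{3594816} - \frac{7660}{19061} = \frac{124241}{599136} - \frac{7660}{19061} = - \frac{2221224059}{11420131296}$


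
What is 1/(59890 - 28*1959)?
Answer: 1/5038 ≈ 0.00019849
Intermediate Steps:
1/(59890 - 28*1959) = 1/(59890 - 54852) = 1/5038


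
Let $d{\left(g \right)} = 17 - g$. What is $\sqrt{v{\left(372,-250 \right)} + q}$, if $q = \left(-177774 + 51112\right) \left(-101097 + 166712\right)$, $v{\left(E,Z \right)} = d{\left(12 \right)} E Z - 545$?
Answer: $15 i \sqrt{36939523} \approx 91167.0 i$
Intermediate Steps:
$v{\left(E,Z \right)} = -545 + 5 E Z$ ($v{\left(E,Z \right)} = \left(17 - 12\right) E Z - 545 = 5 E Z - 545 = -545 + 5 E Z$)
$q = -8310927130$ ($q = \left(-126662\right) 65615 = -8310927130$)
$\sqrt{v{\left(372,-250 \right)} + q} = \sqrt{\left(-545 + 5 \cdot 372 \left(-250\right)\right) - 8310927130} = \sqrt{\left(-545 - 465000\right) - 8310927130} = \sqrt{-465545 - 8310927130} = \sqrt{-8311392675} = 15 i \sqrt{36939523}$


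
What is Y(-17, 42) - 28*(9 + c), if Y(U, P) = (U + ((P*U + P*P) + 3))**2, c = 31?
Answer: 1072176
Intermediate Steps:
Y(U, P) = (3 + U + P**2 + P*U)**2 (Y(U, P) = (U + ((P*U + P**2) + 3))**2 = (U + ((P**2 + P*U) + 3))**2 = (U + (3 + P**2 + P*U))**2 = (3 + U + P**2 + P*U)**2)
Y(-17, 42) - 28*(9 + c) = (3 - 17 + 42**2 + 42*(-17))**2 - 28*(9 + 31) = (3 - 17 + 1764 - 714)**2 - 28*40 = 1036**2 - 1*1120 = 1073296 - 1120 = 1072176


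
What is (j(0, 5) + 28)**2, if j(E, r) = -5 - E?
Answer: 529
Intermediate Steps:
(j(0, 5) + 28)**2 = ((-5 - 1*0) + 28)**2 = ((-5 + 0) + 28)**2 = (-5 + 28)**2 = 23**2 = 529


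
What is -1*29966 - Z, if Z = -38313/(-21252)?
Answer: -19299265/644 ≈ -29968.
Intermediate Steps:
Z = 1161/644 (Z = -38313*(-1/21252) = 1161/644 ≈ 1.8028)
-1*29966 - Z = -1*29966 - 1*1161/644 = -29966 - 1161/644 = -19299265/644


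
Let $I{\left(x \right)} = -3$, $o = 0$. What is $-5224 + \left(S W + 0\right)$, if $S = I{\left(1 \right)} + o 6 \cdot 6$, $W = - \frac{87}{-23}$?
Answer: $- \frac{120413}{23} \approx -5235.3$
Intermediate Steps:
$W = \frac{87}{23}$ ($W = \left(-87\right) \left(- \frac{1}{23}\right) = \frac{87}{23} \approx 3.7826$)
$S = -3$ ($S = -3 + 0 \cdot 6 \cdot 6 = -3 + 0 \cdot 36 = -3 + 0 = -3$)
$-5224 + \left(S W + 0\right) = -5224 + \left(\left(-3\right) \frac{87}{23} + 0\right) = -5224 + \left(- \frac{261}{23} + 0\right) = -5224 - \frac{261}{23} = - \frac{120413}{23}$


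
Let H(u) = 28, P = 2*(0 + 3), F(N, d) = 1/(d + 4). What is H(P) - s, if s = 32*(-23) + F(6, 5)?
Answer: 6875/9 ≈ 763.89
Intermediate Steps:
F(N, d) = 1/(4 + d)
s = -6623/9 (s = 32*(-23) + 1/(4 + 5) = -736 + 1/9 = -736 + ⅑ = -6623/9 ≈ -735.89)
P = 6 (P = 2*3 = 6)
H(P) - s = 28 - 1*(-6623/9) = 28 + 6623/9 = 6875/9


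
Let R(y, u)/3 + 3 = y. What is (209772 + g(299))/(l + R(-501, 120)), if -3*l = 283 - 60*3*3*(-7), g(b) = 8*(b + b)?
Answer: -643668/8599 ≈ -74.854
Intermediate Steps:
R(y, u) = -9 + 3*y
g(b) = 16*b (g(b) = 8*(2*b) = 16*b)
l = -4063/3 (l = -(283 - 60*3*3*(-7))/3 = -(283 - 540*(-7))/3 = -(283 - 60*(-63))/3 = -(283 + 3780)/3 = -1/3*4063 = -4063/3 ≈ -1354.3)
(209772 + g(299))/(l + R(-501, 120)) = (209772 + 16*299)/(-4063/3 + (-9 + 3*(-501))) = (209772 + 4784)/(-4063/3 + (-9 - 1503)) = 214556/(-4063/3 - 1512) = 214556/(-8599/3) = 214556*(-3/8599) = -643668/8599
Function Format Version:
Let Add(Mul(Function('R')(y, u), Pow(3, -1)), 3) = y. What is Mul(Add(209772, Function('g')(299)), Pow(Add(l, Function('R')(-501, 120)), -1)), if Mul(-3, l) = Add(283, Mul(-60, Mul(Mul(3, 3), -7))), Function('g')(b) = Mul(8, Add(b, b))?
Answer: Rational(-643668, 8599) ≈ -74.854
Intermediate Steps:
Function('R')(y, u) = Add(-9, Mul(3, y))
Function('g')(b) = Mul(16, b) (Function('g')(b) = Mul(8, Mul(2, b)) = Mul(16, b))
l = Rational(-4063, 3) (l = Mul(Rational(-1, 3), Add(283, Mul(-60, Mul(Mul(3, 3), -7)))) = Mul(Rational(-1, 3), Add(283, Mul(-60, Mul(9, -7)))) = Mul(Rational(-1, 3), Add(283, Mul(-60, -63))) = Mul(Rational(-1, 3), Add(283, 3780)) = Mul(Rational(-1, 3), 4063) = Rational(-4063, 3) ≈ -1354.3)
Mul(Add(209772, Function('g')(299)), Pow(Add(l, Function('R')(-501, 120)), -1)) = Mul(Add(209772, Mul(16, 299)), Pow(Add(Rational(-4063, 3), Add(-9, Mul(3, -501))), -1)) = Mul(Add(209772, 4784), Pow(Add(Rational(-4063, 3), Add(-9, -1503)), -1)) = Mul(214556, Pow(Add(Rational(-4063, 3), -1512), -1)) = Mul(214556, Pow(Rational(-8599, 3), -1)) = Mul(214556, Rational(-3, 8599)) = Rational(-643668, 8599)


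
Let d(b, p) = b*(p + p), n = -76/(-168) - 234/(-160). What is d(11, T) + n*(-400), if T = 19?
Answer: -7307/21 ≈ -347.95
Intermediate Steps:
n = 3217/1680 (n = -76*(-1/168) - 234*(-1/160) = 19/42 + 117/80 = 3217/1680 ≈ 1.9149)
d(b, p) = 2*b*p (d(b, p) = b*(2*p) = 2*b*p)
d(11, T) + n*(-400) = 2*11*19 + (3217/1680)*(-400) = 418 - 16085/21 = -7307/21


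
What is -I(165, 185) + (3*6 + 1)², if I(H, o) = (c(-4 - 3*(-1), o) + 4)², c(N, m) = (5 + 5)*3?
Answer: -795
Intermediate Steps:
c(N, m) = 30 (c(N, m) = 10*3 = 30)
I(H, o) = 1156 (I(H, o) = (30 + 4)² = 34² = 1156)
-I(165, 185) + (3*6 + 1)² = -1*1156 + (3*6 + 1)² = -1156 + (18 + 1)² = -1156 + 19² = -1156 + 361 = -795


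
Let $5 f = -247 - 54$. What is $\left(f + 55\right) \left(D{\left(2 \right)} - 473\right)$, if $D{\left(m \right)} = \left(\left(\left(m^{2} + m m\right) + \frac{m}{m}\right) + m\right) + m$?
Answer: $2392$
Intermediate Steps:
$f = - \frac{301}{5}$ ($f = \frac{-247 - 54}{5} = \frac{1}{5} \left(-301\right) = - \frac{301}{5} \approx -60.2$)
$D{\left(m \right)} = 1 + 2 m + 2 m^{2}$ ($D{\left(m \right)} = \left(\left(\left(m^{2} + m^{2}\right) + 1\right) + m\right) + m = \left(\left(2 m^{2} + 1\right) + m\right) + m = \left(\left(1 + 2 m^{2}\right) + m\right) + m = \left(1 + m + 2 m^{2}\right) + m = 1 + 2 m + 2 m^{2}$)
$\left(f + 55\right) \left(D{\left(2 \right)} - 473\right) = \left(- \frac{301}{5} + 55\right) \left(\left(1 + 2 \cdot 2 + 2 \cdot 2^{2}\right) - 473\right) = - \frac{26 \left(\left(1 + 4 + 2 \cdot 4\right) - 473\right)}{5} = - \frac{26 \left(\left(1 + 4 + 8\right) - 473\right)}{5} = - \frac{26 \left(13 - 473\right)}{5} = \left(- \frac{26}{5}\right) \left(-460\right) = 2392$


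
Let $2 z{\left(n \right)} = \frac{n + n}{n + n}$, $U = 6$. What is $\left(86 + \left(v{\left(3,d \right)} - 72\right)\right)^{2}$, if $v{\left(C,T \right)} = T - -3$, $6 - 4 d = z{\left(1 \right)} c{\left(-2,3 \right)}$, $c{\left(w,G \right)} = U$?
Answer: $\frac{5041}{16} \approx 315.06$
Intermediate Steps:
$z{\left(n \right)} = \frac{1}{2}$ ($z{\left(n \right)} = \frac{\left(n + n\right) \frac{1}{n + n}}{2} = \frac{2 n \frac{1}{2 n}}{2} = \frac{1}{2} \cdot 1 = \frac{1}{2}$)
$c{\left(w,G \right)} = 6$
$d = \frac{3}{4}$ ($d = \frac{3}{2} - \frac{\frac{1}{2} \cdot 6}{4} = \frac{3}{2} - \frac{3}{4} = \frac{3}{4} \approx 0.75$)
$v{\left(C,T \right)} = 3 + T$ ($v{\left(C,T \right)} = T + 3 = 3 + T$)
$\left(86 + \left(v{\left(3,d \right)} - 72\right)\right)^{2} = \left(86 + \left(\left(3 + \frac{3}{4}\right) - 72\right)\right)^{2} = \left(86 + \left(\frac{15}{4} - 72\right)\right)^{2} = \left(86 - \frac{273}{4}\right)^{2} = \left(\frac{71}{4}\right)^{2} = \frac{5041}{16}$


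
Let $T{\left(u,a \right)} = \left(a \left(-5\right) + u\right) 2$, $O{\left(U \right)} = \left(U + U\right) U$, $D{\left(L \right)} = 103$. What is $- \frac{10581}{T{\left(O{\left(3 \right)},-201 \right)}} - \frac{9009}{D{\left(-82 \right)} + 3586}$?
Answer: $- \frac{88273}{11594} \approx -7.6137$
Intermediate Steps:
$O{\left(U \right)} = 2 U^{2}$ ($O{\left(U \right)} = 2 U U = 2 U^{2}$)
$T{\left(u,a \right)} = - 10 a + 2 u$ ($T{\left(u,a \right)} = \left(- 5 a + u\right) 2 = \left(u - 5 a\right) 2 = - 10 a + 2 u$)
$- \frac{10581}{T{\left(O{\left(3 \right)},-201 \right)}} - \frac{9009}{D{\left(-82 \right)} + 3586} = - \frac{10581}{\left(-10\right) \left(-201\right) + 2 \cdot 2 \cdot 3^{2}} - \frac{9009}{103 + 3586} = - \frac{10581}{2010 + 2 \cdot 2 \cdot 9} - \frac{9009}{3689} = - \frac{10581}{2010 + 2 \cdot 18} - \frac{1287}{527} = - \frac{10581}{2010 + 36} - \frac{1287}{527} = - \frac{10581}{2046} - \frac{1287}{527} = \left(-10581\right) \frac{1}{2046} - \frac{1287}{527} = - \frac{3527}{682} - \frac{1287}{527} = - \frac{88273}{11594}$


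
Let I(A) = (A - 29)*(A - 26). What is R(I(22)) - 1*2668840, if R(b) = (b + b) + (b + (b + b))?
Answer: -2668700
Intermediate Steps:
I(A) = (-29 + A)*(-26 + A)
R(b) = 5*b (R(b) = 2*b + (b + 2*b) = 2*b + 3*b = 5*b)
R(I(22)) - 1*2668840 = 5*(754 + 22² - 55*22) - 1*2668840 = 5*(754 + 484 - 1210) - 2668840 = 5*28 - 2668840 = 140 - 2668840 = -2668700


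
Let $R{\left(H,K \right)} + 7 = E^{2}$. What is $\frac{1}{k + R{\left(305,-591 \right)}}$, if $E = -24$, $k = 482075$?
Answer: $\frac{1}{482644} \approx 2.0719 \cdot 10^{-6}$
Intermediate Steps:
$R{\left(H,K \right)} = 569$ ($R{\left(H,K \right)} = -7 + \left(-24\right)^{2} = -7 + 576 = 569$)
$\frac{1}{k + R{\left(305,-591 \right)}} = \frac{1}{482075 + 569} = \frac{1}{482644}$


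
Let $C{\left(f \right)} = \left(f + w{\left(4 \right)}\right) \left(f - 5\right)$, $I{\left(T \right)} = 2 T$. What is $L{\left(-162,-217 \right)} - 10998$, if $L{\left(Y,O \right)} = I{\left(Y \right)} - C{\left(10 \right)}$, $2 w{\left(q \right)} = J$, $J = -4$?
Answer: $-11362$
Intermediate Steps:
$w{\left(q \right)} = -2$ ($w{\left(q \right)} = \frac{1}{2} \left(-4\right) = -2$)
$C{\left(f \right)} = \left(-5 + f\right) \left(-2 + f\right)$ ($C{\left(f \right)} = \left(f - 2\right) \left(f - 5\right) = \left(-2 + f\right) \left(-5 + f\right) = \left(-5 + f\right) \left(-2 + f\right)$)
$L{\left(Y,O \right)} = -40 + 2 Y$ ($L{\left(Y,O \right)} = 2 Y - \left(10 + 10^{2} - 70\right) = 2 Y - \left(10 + 100 - 70\right) = 2 Y - 40 = -40 + 2 Y$)
$L{\left(-162,-217 \right)} - 10998 = \left(-40 + 2 \left(-162\right)\right) - 10998 = \left(-40 - 324\right) - 10998 = -364 - 10998 = -11362$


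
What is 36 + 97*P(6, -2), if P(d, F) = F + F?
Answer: -352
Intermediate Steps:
P(d, F) = 2*F
36 + 97*P(6, -2) = 36 + 97*(2*(-2)) = 36 + 97*(-4) = 36 - 388 = -352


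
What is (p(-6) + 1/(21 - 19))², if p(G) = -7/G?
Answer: 25/9 ≈ 2.7778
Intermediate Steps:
(p(-6) + 1/(21 - 19))² = (-7/(-6) + 1/(21 - 19))² = (-7*(-⅙) + 1/2)² = (7/6 + ½)² = (5/3)² = 25/9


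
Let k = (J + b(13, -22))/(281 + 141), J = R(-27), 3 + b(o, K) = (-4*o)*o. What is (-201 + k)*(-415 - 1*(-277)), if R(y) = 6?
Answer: 5899155/211 ≈ 27958.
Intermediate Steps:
b(o, K) = -3 - 4*o**2 (b(o, K) = -3 + (-4*o)*o = -3 - 4*o**2)
J = 6
k = -673/422 (k = (6 + (-3 - 4*13**2))/(281 + 141) = (6 + (-3 - 4*169))/422 = (6 + (-3 - 676))*(1/422) = (6 - 679)*(1/422) = -673*1/422 = -673/422 ≈ -1.5948)
(-201 + k)*(-415 - 1*(-277)) = (-201 - 673/422)*(-415 - 1*(-277)) = -85495*(-415 + 277)/422 = -85495/422*(-138) = 5899155/211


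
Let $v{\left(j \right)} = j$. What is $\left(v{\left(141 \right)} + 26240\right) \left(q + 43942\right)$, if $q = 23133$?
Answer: $1769505575$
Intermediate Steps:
$\left(v{\left(141 \right)} + 26240\right) \left(q + 43942\right) = \left(141 + 26240\right) \left(23133 + 43942\right) = 26381 \cdot 67075 = 1769505575$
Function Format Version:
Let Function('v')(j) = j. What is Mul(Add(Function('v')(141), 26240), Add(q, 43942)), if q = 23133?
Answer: 1769505575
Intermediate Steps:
Mul(Add(Function('v')(141), 26240), Add(q, 43942)) = Mul(Add(141, 26240), Add(23133, 43942)) = Mul(26381, 67075) = 1769505575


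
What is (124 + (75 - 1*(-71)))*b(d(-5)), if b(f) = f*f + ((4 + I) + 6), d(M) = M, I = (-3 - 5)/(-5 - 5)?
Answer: 9666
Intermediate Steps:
I = ⅘ (I = -8/(-10) = -8*(-⅒) = ⅘ ≈ 0.80000)
b(f) = 54/5 + f² (b(f) = f*f + ((4 + ⅘) + 6) = f² + (24/5 + 6) = f² + 54/5 = 54/5 + f²)
(124 + (75 - 1*(-71)))*b(d(-5)) = (124 + (75 - 1*(-71)))*(54/5 + (-5)²) = (124 + (75 + 71))*(54/5 + 25) = (124 + 146)*(179/5) = 270*(179/5) = 9666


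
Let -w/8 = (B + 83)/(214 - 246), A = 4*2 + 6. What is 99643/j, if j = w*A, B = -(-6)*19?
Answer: 199286/1379 ≈ 144.51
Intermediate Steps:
B = 114 (B = -3*(-38) = 114)
A = 14 (A = 8 + 6 = 14)
w = 197/4 (w = -8*(114 + 83)/(214 - 246) = -1576/(-32) = -1576*(-1)/32 = -8*(-197/32) = 197/4 ≈ 49.250)
j = 1379/2 (j = (197/4)*14 = 1379/2 ≈ 689.50)
99643/j = 99643/(1379/2) = 99643*(2/1379) = 199286/1379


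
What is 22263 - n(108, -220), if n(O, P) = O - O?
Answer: 22263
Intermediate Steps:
n(O, P) = 0
22263 - n(108, -220) = 22263 - 1*0 = 22263 + 0 = 22263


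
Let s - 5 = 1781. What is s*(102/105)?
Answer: 60724/35 ≈ 1735.0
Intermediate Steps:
s = 1786 (s = 5 + 1781 = 1786)
s*(102/105) = 1786*(102/105) = 1786*(102*(1/105)) = 1786*(34/35) = 60724/35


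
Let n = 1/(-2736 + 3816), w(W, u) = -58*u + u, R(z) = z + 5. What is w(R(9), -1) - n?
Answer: 61559/1080 ≈ 56.999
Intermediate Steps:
R(z) = 5 + z
w(W, u) = -57*u
n = 1/1080 ≈ 0.00092593
w(R(9), -1) - n = -57*(-1) - 1*1/1080 = 57 - 1/1080 = 61559/1080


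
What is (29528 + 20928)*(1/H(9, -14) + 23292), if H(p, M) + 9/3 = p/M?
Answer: 3525621904/3 ≈ 1.1752e+9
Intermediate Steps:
H(p, M) = -3 + p/M
(29528 + 20928)*(1/H(9, -14) + 23292) = (29528 + 20928)*(1/(-3 + 9/(-14)) + 23292) = 50456*(1/(-3 + 9*(-1/14)) + 23292) = 50456*(1/(-3 - 9/14) + 23292) = 50456*(1/(-51/14) + 23292) = 50456*(-14/51 + 23292) = 50456*(1187878/51) = 3525621904/3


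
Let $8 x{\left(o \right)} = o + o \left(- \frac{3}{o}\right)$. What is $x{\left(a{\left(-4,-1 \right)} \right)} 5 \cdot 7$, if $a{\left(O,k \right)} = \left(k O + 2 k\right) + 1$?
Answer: $0$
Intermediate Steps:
$a{\left(O,k \right)} = 1 + 2 k + O k$ ($a{\left(O,k \right)} = \left(O k + 2 k\right) + 1 = \left(2 k + O k\right) + 1 = 1 + 2 k + O k$)
$x{\left(o \right)} = - \frac{3}{8} + \frac{o}{8}$ ($x{\left(o \right)} = \frac{o + o \left(- \frac{3}{o}\right)}{8} = \frac{o - 3}{8} = \frac{-3 + o}{8} = - \frac{3}{8} + \frac{o}{8}$)
$x{\left(a{\left(-4,-1 \right)} \right)} 5 \cdot 7 = \left(- \frac{3}{8} + \frac{1 + 2 \left(-1\right) - -4}{8}\right) 5 \cdot 7 = \left(- \frac{3}{8} + \frac{1 - 2 + 4}{8}\right) 5 \cdot 7 = \left(- \frac{3}{8} + \frac{1}{8} \cdot 3\right) 5 \cdot 7 = \left(- \frac{3}{8} + \frac{3}{8}\right) 5 \cdot 7 = 0 \cdot 5 \cdot 7 = 0 \cdot 7 = 0$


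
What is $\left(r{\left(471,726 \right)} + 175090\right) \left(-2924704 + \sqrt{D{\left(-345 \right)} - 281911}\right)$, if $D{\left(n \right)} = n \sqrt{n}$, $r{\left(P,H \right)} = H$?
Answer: $-514209758464 + 175816 \sqrt{-281911 - 345 i \sqrt{345}} \approx -5.1421 \cdot 10^{11} - 9.3356 \cdot 10^{7} i$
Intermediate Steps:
$D{\left(n \right)} = n^{\frac{3}{2}}$
$\left(r{\left(471,726 \right)} + 175090\right) \left(-2924704 + \sqrt{D{\left(-345 \right)} - 281911}\right) = \left(726 + 175090\right) \left(-2924704 + \sqrt{\left(-345\right)^{\frac{3}{2}} - 281911}\right) = 175816 \left(-2924704 + \sqrt{- 345 i \sqrt{345} - 281911}\right) = 175816 \left(-2924704 + \sqrt{-281911 - 345 i \sqrt{345}}\right) = -514209758464 + 175816 \sqrt{-281911 - 345 i \sqrt{345}}$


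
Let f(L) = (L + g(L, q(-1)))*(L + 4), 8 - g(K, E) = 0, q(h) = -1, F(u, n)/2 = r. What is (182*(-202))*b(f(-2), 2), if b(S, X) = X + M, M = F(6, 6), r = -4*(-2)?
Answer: -661752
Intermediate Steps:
r = 8
F(u, n) = 16 (F(u, n) = 2*8 = 16)
M = 16
g(K, E) = 8 (g(K, E) = 8 - 1*0 = 8 + 0 = 8)
f(L) = (4 + L)*(8 + L) (f(L) = (L + 8)*(L + 4) = (8 + L)*(4 + L) = (4 + L)*(8 + L))
b(S, X) = 16 + X (b(S, X) = X + 16 = 16 + X)
(182*(-202))*b(f(-2), 2) = (182*(-202))*(16 + 2) = -36764*18 = -661752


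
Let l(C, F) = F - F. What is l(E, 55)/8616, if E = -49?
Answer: 0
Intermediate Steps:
l(C, F) = 0
l(E, 55)/8616 = 0/8616 = 0*(1/8616) = 0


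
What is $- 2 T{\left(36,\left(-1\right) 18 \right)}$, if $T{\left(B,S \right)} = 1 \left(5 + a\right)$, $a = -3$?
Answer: $-4$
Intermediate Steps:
$T{\left(B,S \right)} = 2$ ($T{\left(B,S \right)} = 1 \left(5 - 3\right) = 1 \cdot 2 = 2$)
$- 2 T{\left(36,\left(-1\right) 18 \right)} = \left(-2\right) 2 = -4$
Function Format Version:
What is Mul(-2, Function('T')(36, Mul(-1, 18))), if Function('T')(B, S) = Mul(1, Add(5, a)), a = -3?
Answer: -4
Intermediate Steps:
Function('T')(B, S) = 2 (Function('T')(B, S) = Mul(1, Add(5, -3)) = Mul(1, 2) = 2)
Mul(-2, Function('T')(36, Mul(-1, 18))) = Mul(-2, 2) = -4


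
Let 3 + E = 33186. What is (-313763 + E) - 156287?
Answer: -436867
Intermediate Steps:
E = 33183 (E = -3 + 33186 = 33183)
(-313763 + E) - 156287 = (-313763 + 33183) - 156287 = -280580 - 156287 = -436867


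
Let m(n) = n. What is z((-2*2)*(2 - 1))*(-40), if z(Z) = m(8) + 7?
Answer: -600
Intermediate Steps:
z(Z) = 15 (z(Z) = 8 + 7 = 15)
z((-2*2)*(2 - 1))*(-40) = 15*(-40) = -600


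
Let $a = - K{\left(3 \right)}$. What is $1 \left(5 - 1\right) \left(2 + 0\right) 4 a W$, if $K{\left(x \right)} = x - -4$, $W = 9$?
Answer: $-2016$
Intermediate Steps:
$K{\left(x \right)} = 4 + x$ ($K{\left(x \right)} = x + 4 = 4 + x$)
$a = -7$ ($a = - (4 + 3) = \left(-1\right) 7 = -7$)
$1 \left(5 - 1\right) \left(2 + 0\right) 4 a W = 1 \left(5 - 1\right) \left(2 + 0\right) 4 \left(-7\right) 9 = 1 \cdot 4 \cdot 2 \cdot 4 \left(-7\right) 9 = 1 \cdot 8 \cdot 4 \left(-7\right) 9 = 8 \cdot 4 \left(-7\right) 9 = 32 \left(-7\right) 9 = \left(-224\right) 9 = -2016$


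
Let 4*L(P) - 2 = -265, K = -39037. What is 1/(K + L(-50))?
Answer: -4/156411 ≈ -2.5574e-5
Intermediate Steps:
L(P) = -263/4 (L(P) = ½ + (¼)*(-265) = ½ - 265/4 = -263/4)
1/(K + L(-50)) = 1/(-39037 - 263/4) = 1/(-156411/4) = -4/156411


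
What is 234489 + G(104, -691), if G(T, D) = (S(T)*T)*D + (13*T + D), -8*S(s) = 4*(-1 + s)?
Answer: 3936146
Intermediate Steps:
S(s) = 1/2 - s/2 (S(s) = -(-1 + s)/2 = -(-4 + 4*s)/8 = 1/2 - s/2)
G(T, D) = D + 13*T + D*T*(1/2 - T/2) (G(T, D) = ((1/2 - T/2)*T)*D + (13*T + D) = (T*(1/2 - T/2))*D + (D + 13*T) = D*T*(1/2 - T/2) + (D + 13*T) = D + 13*T + D*T*(1/2 - T/2))
234489 + G(104, -691) = 234489 + (-691 + 13*104 - 1/2*(-691)*104*(-1 + 104)) = 234489 + (-691 + 1352 - 1/2*(-691)*104*103) = 234489 + (-691 + 1352 + 3700996) = 234489 + 3701657 = 3936146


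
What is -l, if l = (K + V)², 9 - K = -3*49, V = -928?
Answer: -595984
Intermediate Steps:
K = 156 (K = 9 - (-3)*49 = 9 - 1*(-147) = 9 + 147 = 156)
l = 595984 (l = (156 - 928)² = (-772)² = 595984)
-l = -1*595984 = -595984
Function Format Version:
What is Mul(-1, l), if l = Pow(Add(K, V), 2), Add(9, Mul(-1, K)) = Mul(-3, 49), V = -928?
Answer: -595984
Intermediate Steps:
K = 156 (K = Add(9, Mul(-1, Mul(-3, 49))) = Add(9, Mul(-1, -147)) = Add(9, 147) = 156)
l = 595984 (l = Pow(Add(156, -928), 2) = Pow(-772, 2) = 595984)
Mul(-1, l) = Mul(-1, 595984) = -595984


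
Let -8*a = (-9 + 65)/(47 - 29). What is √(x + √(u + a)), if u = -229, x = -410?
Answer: √(-14760 + 6*I*√8258)/6 ≈ 0.37393 + 20.252*I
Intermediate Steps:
a = -7/18 (a = -(-9 + 65)/(8*(47 - 29)) = -7/18 ≈ -0.38889)
√(x + √(u + a)) = √(-410 + √(-229 - 7/18)) = √(-410 + √(-4129/18)) = √(-410 + I*√8258/6)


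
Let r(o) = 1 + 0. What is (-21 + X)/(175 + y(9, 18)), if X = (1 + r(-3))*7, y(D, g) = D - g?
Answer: -7/166 ≈ -0.042169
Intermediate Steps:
r(o) = 1
X = 14 (X = (1 + 1)*7 = 2*7 = 14)
(-21 + X)/(175 + y(9, 18)) = (-21 + 14)/(175 + (9 - 1*18)) = -7/(175 + (9 - 18)) = -7/(175 - 9) = -7/166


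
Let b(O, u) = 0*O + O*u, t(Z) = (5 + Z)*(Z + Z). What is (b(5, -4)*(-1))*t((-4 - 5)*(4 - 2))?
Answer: 9360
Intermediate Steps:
t(Z) = 2*Z*(5 + Z) (t(Z) = (5 + Z)*(2*Z) = 2*Z*(5 + Z))
b(O, u) = O*u (b(O, u) = 0 + O*u = O*u)
(b(5, -4)*(-1))*t((-4 - 5)*(4 - 2)) = ((5*(-4))*(-1))*(2*((-4 - 5)*(4 - 2))*(5 + (-4 - 5)*(4 - 2))) = (-20*(-1))*(2*(-9*2)*(5 - 9*2)) = 20*(2*(-18)*(5 - 18)) = 20*(2*(-18)*(-13)) = 20*468 = 9360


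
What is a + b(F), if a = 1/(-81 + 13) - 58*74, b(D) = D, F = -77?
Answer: -297093/68 ≈ -4369.0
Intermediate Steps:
a = -291857/68 (a = 1/(-68) - 4292 = -1/68 - 4292 = -291857/68 ≈ -4292.0)
a + b(F) = -291857/68 - 77 = -297093/68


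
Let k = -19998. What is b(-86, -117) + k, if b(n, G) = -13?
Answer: -20011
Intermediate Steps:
b(-86, -117) + k = -13 - 19998 = -20011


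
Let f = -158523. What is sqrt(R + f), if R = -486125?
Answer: 2*I*sqrt(161162) ≈ 802.9*I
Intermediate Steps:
sqrt(R + f) = sqrt(-486125 - 158523) = sqrt(-644648) = 2*I*sqrt(161162)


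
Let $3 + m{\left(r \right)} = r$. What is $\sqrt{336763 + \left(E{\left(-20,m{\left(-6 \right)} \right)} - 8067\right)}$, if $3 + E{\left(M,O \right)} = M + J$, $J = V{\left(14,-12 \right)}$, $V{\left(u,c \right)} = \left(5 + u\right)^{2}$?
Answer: $\sqrt{329034} \approx 573.62$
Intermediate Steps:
$m{\left(r \right)} = -3 + r$
$J = 361$ ($J = \left(5 + 14\right)^{2} = 19^{2} = 361$)
$E{\left(M,O \right)} = 358 + M$ ($E{\left(M,O \right)} = -3 + \left(M + 361\right) = -3 + \left(361 + M\right) = 358 + M$)
$\sqrt{336763 + \left(E{\left(-20,m{\left(-6 \right)} \right)} - 8067\right)} = \sqrt{336763 + \left(\left(358 - 20\right) - 8067\right)} = \sqrt{336763 + \left(338 - 8067\right)} = \sqrt{336763 - 7729} = \sqrt{329034}$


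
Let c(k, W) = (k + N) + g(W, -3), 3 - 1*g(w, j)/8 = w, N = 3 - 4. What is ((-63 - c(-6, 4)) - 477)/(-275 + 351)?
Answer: -525/76 ≈ -6.9079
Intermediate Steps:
N = -1
g(w, j) = 24 - 8*w
c(k, W) = 23 + k - 8*W (c(k, W) = (k - 1) + (24 - 8*W) = (-1 + k) + (24 - 8*W) = 23 + k - 8*W)
((-63 - c(-6, 4)) - 477)/(-275 + 351) = ((-63 - (23 - 6 - 8*4)) - 477)/(-275 + 351) = ((-63 - (23 - 6 - 32)) - 477)/76 = ((-63 - 1*(-15)) - 477)*(1/76) = ((-63 + 15) - 477)*(1/76) = (-48 - 477)*(1/76) = -525*1/76 = -525/76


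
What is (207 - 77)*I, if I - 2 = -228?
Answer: -29380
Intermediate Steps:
I = -226 (I = 2 - 228 = -226)
(207 - 77)*I = (207 - 77)*(-226) = 130*(-226) = -29380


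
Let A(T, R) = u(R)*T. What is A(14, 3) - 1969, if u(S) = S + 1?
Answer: -1913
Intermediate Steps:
u(S) = 1 + S
A(T, R) = T*(1 + R) (A(T, R) = (1 + R)*T = T*(1 + R))
A(14, 3) - 1969 = 14*(1 + 3) - 1969 = 14*4 - 1969 = 56 - 1969 = -1913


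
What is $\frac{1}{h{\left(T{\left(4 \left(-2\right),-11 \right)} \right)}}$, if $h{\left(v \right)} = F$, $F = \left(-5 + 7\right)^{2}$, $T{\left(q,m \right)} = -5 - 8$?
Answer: $\frac{1}{4} \approx 0.25$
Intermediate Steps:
$T{\left(q,m \right)} = -13$
$F = 4$ ($F = 2^{2} = 4$)
$h{\left(v \right)} = 4$
$\frac{1}{h{\left(T{\left(4 \left(-2\right),-11 \right)} \right)}} = \frac{1}{4}$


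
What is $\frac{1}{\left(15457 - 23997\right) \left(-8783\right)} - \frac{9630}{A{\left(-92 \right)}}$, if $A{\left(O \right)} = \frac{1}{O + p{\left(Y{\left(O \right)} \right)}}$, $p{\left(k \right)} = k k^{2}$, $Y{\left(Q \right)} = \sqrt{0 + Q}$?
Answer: $\frac{66453042247201}{75006820} + 1771920 i \sqrt{23} \approx 8.8596 \cdot 10^{5} + 8.4978 \cdot 10^{6} i$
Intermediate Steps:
$Y{\left(Q \right)} = \sqrt{Q}$
$p{\left(k \right)} = k^{3}$
$A{\left(O \right)} = \frac{1}{O + O^{\frac{3}{2}}}$ ($A{\left(O \right)} = \frac{1}{O + \left(\sqrt{O}\right)^{3}} = \frac{1}{O + O^{\frac{3}{2}}}$)
$\frac{1}{\left(15457 - 23997\right) \left(-8783\right)} - \frac{9630}{A{\left(-92 \right)}} = \frac{1}{\left(15457 - 23997\right) \left(-8783\right)} - \frac{9630}{\frac{1}{-92 + \left(-92\right)^{\frac{3}{2}}}} = \frac{1}{-8540} \left(- \frac{1}{8783}\right) - \frac{9630}{\frac{1}{-92 - 184 i \sqrt{23}}} = \left(- \frac{1}{8540}\right) \left(- \frac{1}{8783}\right) - 9630 \left(-92 - 184 i \sqrt{23}\right) = \frac{1}{75006820} + \left(885960 + 1771920 i \sqrt{23}\right) = \frac{66453042247201}{75006820} + 1771920 i \sqrt{23}$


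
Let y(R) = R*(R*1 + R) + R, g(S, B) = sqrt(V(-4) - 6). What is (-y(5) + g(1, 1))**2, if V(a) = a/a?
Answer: (55 - I*sqrt(5))**2 ≈ 3020.0 - 245.97*I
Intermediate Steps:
V(a) = 1
g(S, B) = I*sqrt(5) (g(S, B) = sqrt(1 - 6) = sqrt(-5) = I*sqrt(5))
y(R) = R + 2*R**2 (y(R) = R*(R + R) + R = R*(2*R) + R = 2*R**2 + R = R + 2*R**2)
(-y(5) + g(1, 1))**2 = (-5*(1 + 2*5) + I*sqrt(5))**2 = (-5*(1 + 10) + I*sqrt(5))**2 = (-5*11 + I*sqrt(5))**2 = (-1*55 + I*sqrt(5))**2 = (-55 + I*sqrt(5))**2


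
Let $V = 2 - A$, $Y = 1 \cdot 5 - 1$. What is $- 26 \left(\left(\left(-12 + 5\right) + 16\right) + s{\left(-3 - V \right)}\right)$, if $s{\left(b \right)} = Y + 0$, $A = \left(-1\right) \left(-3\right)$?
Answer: $-338$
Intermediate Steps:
$Y = 4$ ($Y = 5 - 1 = 4$)
$A = 3$
$V = -1$ ($V = 2 - 3 = -1$)
$s{\left(b \right)} = 4$ ($s{\left(b \right)} = 4 + 0 = 4$)
$- 26 \left(\left(\left(-12 + 5\right) + 16\right) + s{\left(-3 - V \right)}\right) = - 26 \left(\left(\left(-12 + 5\right) + 16\right) + 4\right) = - 26 \left(\left(-7 + 16\right) + 4\right) = - 26 \left(9 + 4\right) = \left(-26\right) 13 = -338$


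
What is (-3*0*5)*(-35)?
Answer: 0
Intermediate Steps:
(-3*0*5)*(-35) = (0*5)*(-35) = 0*(-35) = 0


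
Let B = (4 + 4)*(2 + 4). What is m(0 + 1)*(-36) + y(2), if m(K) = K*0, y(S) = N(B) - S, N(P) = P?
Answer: 46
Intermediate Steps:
B = 48 (B = 8*6 = 48)
y(S) = 48 - S
m(K) = 0
m(0 + 1)*(-36) + y(2) = 0*(-36) + (48 - 1*2) = 0 + (48 - 2) = 0 + 46 = 46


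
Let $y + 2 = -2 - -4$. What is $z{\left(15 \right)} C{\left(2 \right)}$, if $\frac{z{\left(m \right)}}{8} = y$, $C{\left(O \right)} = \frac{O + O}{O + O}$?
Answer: $0$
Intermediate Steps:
$y = 0$ ($y = -2 - -2 = -2 + \left(-2 + 4\right) = -2 + 2 = 0$)
$C{\left(O \right)} = 1$ ($C{\left(O \right)} = \frac{2 O}{2 O} = 2 O \frac{1}{2 O} = 1$)
$z{\left(m \right)} = 0$ ($z{\left(m \right)} = 8 \cdot 0 = 0$)
$z{\left(15 \right)} C{\left(2 \right)} = 0 \cdot 1 = 0$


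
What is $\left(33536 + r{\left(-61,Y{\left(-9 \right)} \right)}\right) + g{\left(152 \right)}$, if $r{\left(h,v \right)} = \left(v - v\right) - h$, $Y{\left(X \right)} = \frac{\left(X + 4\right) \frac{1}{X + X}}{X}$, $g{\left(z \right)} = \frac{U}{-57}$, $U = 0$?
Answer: $33597$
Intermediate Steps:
$g{\left(z \right)} = 0$ ($g{\left(z \right)} = \frac{0}{-57} = 0 \left(- \frac{1}{57}\right) = 0$)
$Y{\left(X \right)} = \frac{4 + X}{2 X^{2}}$ ($Y{\left(X \right)} = \frac{\left(4 + X\right) \frac{1}{2 X}}{X} = \frac{\frac{1}{2} \frac{1}{X} \left(4 + X\right)}{X} = \frac{4 + X}{2 X^{2}}$)
$r{\left(h,v \right)} = - h$ ($r{\left(h,v \right)} = 0 - h = - h$)
$\left(33536 + r{\left(-61,Y{\left(-9 \right)} \right)}\right) + g{\left(152 \right)} = \left(33536 - -61\right) + 0 = \left(33536 + 61\right) + 0 = 33597 + 0 = 33597$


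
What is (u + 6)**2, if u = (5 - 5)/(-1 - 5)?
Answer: 36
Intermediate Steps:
u = 0 (u = 0/(-6) = 0*(-1/6) = 0)
(u + 6)**2 = (0 + 6)**2 = 6**2 = 36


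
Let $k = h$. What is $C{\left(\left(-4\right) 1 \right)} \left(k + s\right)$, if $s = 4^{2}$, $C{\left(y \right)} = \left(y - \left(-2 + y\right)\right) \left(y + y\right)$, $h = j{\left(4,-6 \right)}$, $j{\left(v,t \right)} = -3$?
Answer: $-208$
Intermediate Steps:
$h = -3$
$C{\left(y \right)} = 4 y$ ($C{\left(y \right)} = 2 \cdot 2 y = 4 y$)
$s = 16$
$k = -3$
$C{\left(\left(-4\right) 1 \right)} \left(k + s\right) = 4 \left(\left(-4\right) 1\right) \left(-3 + 16\right) = 4 \left(-4\right) 13 = \left(-16\right) 13 = -208$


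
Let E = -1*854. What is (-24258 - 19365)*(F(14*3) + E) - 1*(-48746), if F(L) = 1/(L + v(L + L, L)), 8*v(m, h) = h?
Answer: 783339160/21 ≈ 3.7302e+7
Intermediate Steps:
E = -854
v(m, h) = h/8
F(L) = 8/(9*L) (F(L) = 1/(L + L/8) = 1/(9*L/8) = 8/(9*L))
(-24258 - 19365)*(F(14*3) + E) - 1*(-48746) = (-24258 - 19365)*(8/(9*((14*3))) - 854) - 1*(-48746) = -43623*((8/9)/42 - 854) + 48746 = -43623*((8/9)*(1/42) - 854) + 48746 = -43623*(4/189 - 854) + 48746 = -43623*(-161402/189) + 48746 = 782315494/21 + 48746 = 783339160/21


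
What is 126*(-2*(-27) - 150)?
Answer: -12096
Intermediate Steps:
126*(-2*(-27) - 150) = 126*(54 - 150) = 126*(-96) = -12096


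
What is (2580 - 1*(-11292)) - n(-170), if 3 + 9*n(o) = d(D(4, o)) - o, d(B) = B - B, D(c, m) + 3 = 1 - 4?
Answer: 124681/9 ≈ 13853.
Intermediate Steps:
D(c, m) = -6 (D(c, m) = -3 + (1 - 4) = -3 - 3 = -6)
d(B) = 0
n(o) = -1/3 - o/9 (n(o) = -1/3 + (0 - o)/9 = -1/3 + (-o)/9 = -1/3 - o/9)
(2580 - 1*(-11292)) - n(-170) = (2580 - 1*(-11292)) - (-1/3 - 1/9*(-170)) = (2580 + 11292) - (-1/3 + 170/9) = 13872 - 1*167/9 = 13872 - 167/9 = 124681/9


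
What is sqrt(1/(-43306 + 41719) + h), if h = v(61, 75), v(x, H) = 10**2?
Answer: sqrt(476097)/69 ≈ 10.000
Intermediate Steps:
v(x, H) = 100
h = 100
sqrt(1/(-43306 + 41719) + h) = sqrt(1/(-43306 + 41719) + 100) = sqrt(1/(-1587) + 100) = sqrt(-1/1587 + 100) = sqrt(158699/1587) = sqrt(476097)/69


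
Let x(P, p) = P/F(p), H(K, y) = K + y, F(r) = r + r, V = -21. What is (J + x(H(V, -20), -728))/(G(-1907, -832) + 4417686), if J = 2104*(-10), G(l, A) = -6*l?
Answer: -30634199/6448810368 ≈ -0.0047504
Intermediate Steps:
F(r) = 2*r
x(P, p) = P/(2*p) (x(P, p) = P/((2*p)) = P*(1/(2*p)) = P/(2*p))
J = -21040
(J + x(H(V, -20), -728))/(G(-1907, -832) + 4417686) = (-21040 + (½)*(-21 - 20)/(-728))/(-6*(-1907) + 4417686) = (-21040 + (½)*(-41)*(-1/728))/(11442 + 4417686) = (-21040 + 41/1456)/4429128 = -30634199/1456*1/4429128 = -30634199/6448810368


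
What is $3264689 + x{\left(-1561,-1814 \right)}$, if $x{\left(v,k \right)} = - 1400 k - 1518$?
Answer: $5802771$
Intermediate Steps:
$x{\left(v,k \right)} = -1518 - 1400 k$
$3264689 + x{\left(-1561,-1814 \right)} = 3264689 - -2538082 = 3264689 + \left(-1518 + 2539600\right) = 3264689 + 2538082 = 5802771$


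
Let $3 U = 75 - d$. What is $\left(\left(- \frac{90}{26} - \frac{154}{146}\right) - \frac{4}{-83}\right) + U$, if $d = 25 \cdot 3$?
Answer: $- \frac{351942}{78767} \approx -4.4681$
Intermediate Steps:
$d = 75$
$U = 0$ ($U = \frac{75 - 75}{3} = \frac{1}{3} \cdot 0 = 0$)
$\left(\left(- \frac{90}{26} - \frac{154}{146}\right) - \frac{4}{-83}\right) + U = \left(\left(- \frac{90}{26} - \frac{154}{146}\right) - \frac{4}{-83}\right) + 0 = \left(\left(\left(-90\right) \frac{1}{26} - \frac{77}{73}\right) - - \frac{4}{83}\right) + 0 = \left(\left(- \frac{45}{13} - \frac{77}{73}\right) + \frac{4}{83}\right) + 0 = \left(- \frac{4286}{949} + \frac{4}{83}\right) + 0 = - \frac{351942}{78767} + 0 = - \frac{351942}{78767}$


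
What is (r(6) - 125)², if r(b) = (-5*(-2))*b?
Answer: 4225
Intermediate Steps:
r(b) = 10*b
(r(6) - 125)² = (10*6 - 125)² = (60 - 125)² = (-65)² = 4225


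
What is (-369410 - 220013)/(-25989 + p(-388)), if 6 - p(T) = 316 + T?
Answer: 589423/25911 ≈ 22.748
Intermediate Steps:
p(T) = -310 - T (p(T) = 6 - (316 + T) = 6 + (-316 - T) = -310 - T)
(-369410 - 220013)/(-25989 + p(-388)) = (-369410 - 220013)/(-25989 + (-310 - 1*(-388))) = -589423/(-25989 + (-310 + 388)) = -589423/(-25989 + 78) = -589423/(-25911) = -589423*(-1/25911) = 589423/25911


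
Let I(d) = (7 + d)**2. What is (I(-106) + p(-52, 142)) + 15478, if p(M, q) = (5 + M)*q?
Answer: 18605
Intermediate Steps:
p(M, q) = q*(5 + M)
(I(-106) + p(-52, 142)) + 15478 = ((7 - 106)**2 + 142*(5 - 52)) + 15478 = ((-99)**2 + 142*(-47)) + 15478 = (9801 - 6674) + 15478 = 3127 + 15478 = 18605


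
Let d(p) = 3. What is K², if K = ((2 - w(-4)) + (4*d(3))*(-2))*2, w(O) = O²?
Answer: 5776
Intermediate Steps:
K = -76 (K = ((2 - 1*(-4)²) + (4*3)*(-2))*2 = ((2 - 1*16) + 12*(-2))*2 = ((2 - 16) - 24)*2 = (-14 - 24)*2 = -38*2 = -76)
K² = (-76)² = 5776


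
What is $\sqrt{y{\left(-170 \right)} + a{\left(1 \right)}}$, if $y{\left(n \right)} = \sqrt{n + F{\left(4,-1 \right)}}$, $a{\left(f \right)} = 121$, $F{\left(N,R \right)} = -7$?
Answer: $\sqrt{121 + i \sqrt{177}} \approx 11.017 + 0.60382 i$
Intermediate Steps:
$y{\left(n \right)} = \sqrt{-7 + n}$ ($y{\left(n \right)} = \sqrt{n - 7} = \sqrt{-7 + n}$)
$\sqrt{y{\left(-170 \right)} + a{\left(1 \right)}} = \sqrt{\sqrt{-7 - 170} + 121} = \sqrt{\sqrt{-177} + 121} = \sqrt{i \sqrt{177} + 121} = \sqrt{121 + i \sqrt{177}}$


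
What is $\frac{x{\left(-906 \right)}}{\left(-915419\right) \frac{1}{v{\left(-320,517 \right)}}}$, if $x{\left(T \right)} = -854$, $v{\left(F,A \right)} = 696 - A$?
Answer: $\frac{152866}{915419} \approx 0.16699$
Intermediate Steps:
$\frac{x{\left(-906 \right)}}{\left(-915419\right) \frac{1}{v{\left(-320,517 \right)}}} = - \frac{854}{\left(-915419\right) \frac{1}{696 - 517}} = - \frac{854}{\left(-915419\right) \frac{1}{179}} = - \frac{854}{- \frac{915419}{179}} = \left(-854\right) \left(- \frac{179}{915419}\right) = \frac{152866}{915419}$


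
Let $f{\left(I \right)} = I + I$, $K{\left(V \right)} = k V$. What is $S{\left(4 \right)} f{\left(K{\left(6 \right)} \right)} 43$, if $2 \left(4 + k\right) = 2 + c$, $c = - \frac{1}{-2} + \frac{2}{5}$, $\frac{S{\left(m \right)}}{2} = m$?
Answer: $- \frac{52632}{5} \approx -10526.0$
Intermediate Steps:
$S{\left(m \right)} = 2 m$
$c = \frac{9}{10}$ ($c = \left(-1\right) \left(- \frac{1}{2}\right) + 2 \cdot \frac{1}{5} = \frac{1}{2} + \frac{2}{5} = \frac{9}{10} \approx 0.9$)
$k = - \frac{51}{20}$ ($k = -4 + \frac{2 + \frac{9}{10}}{2} = -4 + \frac{1}{2} \cdot \frac{29}{10} = -4 + \frac{29}{20} = - \frac{51}{20} \approx -2.55$)
$K{\left(V \right)} = - \frac{51 V}{20}$
$f{\left(I \right)} = 2 I$
$S{\left(4 \right)} f{\left(K{\left(6 \right)} \right)} 43 = 2 \cdot 4 \cdot 2 \left(\left(- \frac{51}{20}\right) 6\right) 43 = 8 \cdot 2 \left(- \frac{153}{10}\right) 43 = 8 \left(- \frac{153}{5}\right) 43 = \left(- \frac{1224}{5}\right) 43 = - \frac{52632}{5}$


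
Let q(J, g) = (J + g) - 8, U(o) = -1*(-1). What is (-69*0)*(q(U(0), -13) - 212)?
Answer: 0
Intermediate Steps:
U(o) = 1
q(J, g) = -8 + J + g
(-69*0)*(q(U(0), -13) - 212) = (-69*0)*((-8 + 1 - 13) - 212) = 0*(-20 - 212) = 0*(-232) = 0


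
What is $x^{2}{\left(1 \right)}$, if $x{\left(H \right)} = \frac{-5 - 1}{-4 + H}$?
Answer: $4$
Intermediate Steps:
$x{\left(H \right)} = - \frac{6}{-4 + H}$
$x^{2}{\left(1 \right)} = \left(- \frac{6}{-4 + 1}\right)^{2} = \left(- \frac{6}{-3}\right)^{2} = \left(\left(-6\right) \left(- \frac{1}{3}\right)\right)^{2} = 2^{2} = 4$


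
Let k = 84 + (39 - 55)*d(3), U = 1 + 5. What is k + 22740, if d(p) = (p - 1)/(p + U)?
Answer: 205384/9 ≈ 22820.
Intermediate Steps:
U = 6
d(p) = (-1 + p)/(6 + p) (d(p) = (p - 1)/(p + 6) = (-1 + p)/(6 + p))
k = 724/9 (k = 84 + (39 - 55)*((-1 + 3)/(6 + 3)) = 84 - 16*2/9 = 84 - 32/9 = 724/9 ≈ 80.444)
k + 22740 = 724/9 + 22740 = 205384/9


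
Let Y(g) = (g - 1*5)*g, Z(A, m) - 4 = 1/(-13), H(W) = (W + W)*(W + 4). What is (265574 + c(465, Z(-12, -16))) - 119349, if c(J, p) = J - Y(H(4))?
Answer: 142914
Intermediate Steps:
H(W) = 2*W*(4 + W) (H(W) = (2*W)*(4 + W) = 2*W*(4 + W))
Z(A, m) = 51/13 (Z(A, m) = 4 + 1/(-13) = 4 - 1/13 = 51/13)
Y(g) = g*(-5 + g) (Y(g) = (g - 5)*g = (-5 + g)*g = g*(-5 + g))
c(J, p) = -3776 + J (c(J, p) = J - 2*4*(4 + 4)*(-5 + 2*4*(4 + 4)) = J - 2*4*8*(-5 + 2*4*8) = J - 64*(-5 + 64) = J - 64*59 = J - 1*3776 = J - 3776 = -3776 + J)
(265574 + c(465, Z(-12, -16))) - 119349 = (265574 + (-3776 + 465)) - 119349 = (265574 - 3311) - 119349 = 262263 - 119349 = 142914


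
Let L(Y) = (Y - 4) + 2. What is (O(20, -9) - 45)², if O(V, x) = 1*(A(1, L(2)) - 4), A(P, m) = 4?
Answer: 2025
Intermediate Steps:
L(Y) = -2 + Y (L(Y) = (-4 + Y) + 2 = -2 + Y)
O(V, x) = 0 (O(V, x) = 1*(4 - 4) = 1*0 = 0)
(O(20, -9) - 45)² = (0 - 45)² = (-45)² = 2025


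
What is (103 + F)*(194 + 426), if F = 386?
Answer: 303180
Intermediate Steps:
(103 + F)*(194 + 426) = (103 + 386)*(194 + 426) = 489*620 = 303180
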